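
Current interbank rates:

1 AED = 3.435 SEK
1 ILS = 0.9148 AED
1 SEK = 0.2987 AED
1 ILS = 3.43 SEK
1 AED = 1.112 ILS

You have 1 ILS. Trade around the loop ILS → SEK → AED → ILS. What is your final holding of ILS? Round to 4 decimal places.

1.1393

1 ILS × 3.43 = 3.43 SEK
3.43 SEK × 0.2987 = 1.024541 AED
1.024541 AED × 1.112 = 1.139289592 ILS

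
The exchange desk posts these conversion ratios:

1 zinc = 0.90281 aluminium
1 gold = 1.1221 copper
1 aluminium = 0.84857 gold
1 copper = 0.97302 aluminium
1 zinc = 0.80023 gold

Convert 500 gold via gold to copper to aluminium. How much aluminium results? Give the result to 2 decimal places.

545.91

500 gold × 1.1221 = 561.05 copper
561.05 copper × 0.97302 = 545.912871 aluminium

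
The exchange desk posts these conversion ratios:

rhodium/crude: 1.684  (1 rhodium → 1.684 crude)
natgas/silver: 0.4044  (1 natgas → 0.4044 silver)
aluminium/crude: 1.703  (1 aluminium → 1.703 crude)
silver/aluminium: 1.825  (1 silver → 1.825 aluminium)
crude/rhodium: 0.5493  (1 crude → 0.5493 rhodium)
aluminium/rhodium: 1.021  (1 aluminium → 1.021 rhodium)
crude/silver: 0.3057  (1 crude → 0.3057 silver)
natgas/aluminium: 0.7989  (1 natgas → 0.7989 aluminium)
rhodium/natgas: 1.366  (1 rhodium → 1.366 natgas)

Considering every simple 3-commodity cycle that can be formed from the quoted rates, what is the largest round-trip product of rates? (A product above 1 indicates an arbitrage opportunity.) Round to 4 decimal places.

1.1142

natgas→aluminium→rhodium→natgas: 0.7989 × 1.021 × 1.366 = 1.11421
silver→aluminium→crude→silver: 1.825 × 1.703 × 0.3057 = 0.95011
Maximum is natgas→aluminium→rhodium→natgas at 1.1142; arbitrage exists.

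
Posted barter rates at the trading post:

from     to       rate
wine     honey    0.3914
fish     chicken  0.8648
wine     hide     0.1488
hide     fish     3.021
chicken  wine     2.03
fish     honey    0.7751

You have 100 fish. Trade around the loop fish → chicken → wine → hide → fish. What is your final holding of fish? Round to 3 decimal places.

100 fish × 0.8648 = 86.48 chicken
86.48 chicken × 2.03 = 175.5544 wine
175.5544 wine × 0.1488 = 26.12249472 hide
26.12249472 hide × 3.021 = 78.91605654912 fish

78.916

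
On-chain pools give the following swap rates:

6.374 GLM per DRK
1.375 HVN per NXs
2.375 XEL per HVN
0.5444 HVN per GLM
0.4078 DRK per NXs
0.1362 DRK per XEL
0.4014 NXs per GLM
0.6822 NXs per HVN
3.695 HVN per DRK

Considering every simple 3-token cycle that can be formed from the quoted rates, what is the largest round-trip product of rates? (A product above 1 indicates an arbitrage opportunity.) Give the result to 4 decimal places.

1.1952

XEL→DRK→HVN→XEL: 0.1362 × 3.695 × 2.375 = 1.19524
NXs→DRK→GLM→NXs: 0.4078 × 6.374 × 0.4014 = 1.04337
NXs→DRK→HVN→NXs: 0.4078 × 3.695 × 0.6822 = 1.02795
Maximum is XEL→DRK→HVN→XEL at 1.1952; arbitrage exists.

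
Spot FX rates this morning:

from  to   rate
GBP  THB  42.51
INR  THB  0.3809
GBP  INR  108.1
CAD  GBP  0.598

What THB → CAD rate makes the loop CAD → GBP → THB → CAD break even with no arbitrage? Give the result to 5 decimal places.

Known legs of the cycle: 0.598 × 42.51 = 25.42098
For no arbitrage the full-cycle product must be 1, so the missing rate is 1 / 25.42098 ≈ 0.0393376.

0.03934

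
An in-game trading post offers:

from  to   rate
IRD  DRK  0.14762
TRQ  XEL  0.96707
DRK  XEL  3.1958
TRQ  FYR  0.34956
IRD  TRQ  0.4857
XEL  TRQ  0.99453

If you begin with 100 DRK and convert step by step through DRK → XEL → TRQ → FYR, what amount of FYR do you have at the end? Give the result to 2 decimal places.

100 DRK × 3.1958 = 319.58 XEL
319.58 XEL × 0.99453 = 317.8318974 TRQ
317.8318974 TRQ × 0.34956 = 111.101318055144 FYR

111.10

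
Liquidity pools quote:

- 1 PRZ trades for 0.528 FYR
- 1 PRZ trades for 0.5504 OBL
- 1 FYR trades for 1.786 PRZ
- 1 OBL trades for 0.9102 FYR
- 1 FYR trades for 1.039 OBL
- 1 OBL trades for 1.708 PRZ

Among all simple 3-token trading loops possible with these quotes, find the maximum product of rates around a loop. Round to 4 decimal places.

OBL→PRZ→FYR→OBL: 1.708 × 0.528 × 1.039 = 0.93700
OBL→FYR→PRZ→OBL: 0.9102 × 1.786 × 0.5504 = 0.89474
Maximum is OBL→PRZ→FYR→OBL at 0.9370; no arbitrage — every cycle loses value.

0.9370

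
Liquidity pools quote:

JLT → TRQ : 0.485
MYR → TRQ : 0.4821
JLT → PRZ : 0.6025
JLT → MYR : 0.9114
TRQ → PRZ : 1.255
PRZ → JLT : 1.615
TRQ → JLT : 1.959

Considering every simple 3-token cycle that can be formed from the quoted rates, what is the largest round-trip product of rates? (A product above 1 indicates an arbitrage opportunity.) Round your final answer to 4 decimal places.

TRQ→PRZ→JLT→TRQ: 1.255 × 1.615 × 0.485 = 0.98301
TRQ→JLT→MYR→TRQ: 1.959 × 0.9114 × 0.4821 = 0.86076
Maximum is TRQ→PRZ→JLT→TRQ at 0.9830; no arbitrage — every cycle loses value.

0.9830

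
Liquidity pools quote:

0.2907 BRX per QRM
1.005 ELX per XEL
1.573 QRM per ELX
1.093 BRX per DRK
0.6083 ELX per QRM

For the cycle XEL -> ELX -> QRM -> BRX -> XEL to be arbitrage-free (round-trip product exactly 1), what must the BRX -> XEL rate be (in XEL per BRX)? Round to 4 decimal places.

Known legs of the cycle: 1.005 × 1.573 × 0.2907 = 0.4595574555
For no arbitrage the full-cycle product must be 1, so the missing rate is 1 / 0.4595574555 ≈ 2.176006.

2.1760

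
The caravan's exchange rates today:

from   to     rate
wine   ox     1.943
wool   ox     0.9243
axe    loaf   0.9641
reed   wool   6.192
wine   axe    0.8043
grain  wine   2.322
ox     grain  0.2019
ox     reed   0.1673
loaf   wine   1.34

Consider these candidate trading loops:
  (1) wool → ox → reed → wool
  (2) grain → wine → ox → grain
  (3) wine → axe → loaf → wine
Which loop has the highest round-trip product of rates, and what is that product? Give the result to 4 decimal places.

1.0391

(1) 0.9243 × 0.1673 × 6.192 = 0.95750
(2) 2.322 × 1.943 × 0.2019 = 0.91090
(3) 0.8043 × 0.9641 × 1.34 = 1.03907
Highest is cycle (3) at 1.0391 (>1, arbitrage).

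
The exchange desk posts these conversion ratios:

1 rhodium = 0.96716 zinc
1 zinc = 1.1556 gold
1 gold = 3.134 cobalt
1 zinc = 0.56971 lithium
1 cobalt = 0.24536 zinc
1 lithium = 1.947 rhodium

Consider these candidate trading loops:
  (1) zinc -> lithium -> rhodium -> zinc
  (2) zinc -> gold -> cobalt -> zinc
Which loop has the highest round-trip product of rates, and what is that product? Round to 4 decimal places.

1.0728

(1) 0.56971 × 1.947 × 0.96716 = 1.07280
(2) 1.1556 × 3.134 × 0.24536 = 0.88861
Highest is cycle (1) at 1.0728 (>1, arbitrage).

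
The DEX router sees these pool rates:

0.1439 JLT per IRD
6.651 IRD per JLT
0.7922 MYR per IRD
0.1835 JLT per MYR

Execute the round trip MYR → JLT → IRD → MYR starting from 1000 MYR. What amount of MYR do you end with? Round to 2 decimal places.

1000 MYR × 0.1835 = 183.5 JLT
183.5 JLT × 6.651 = 1220.4585 IRD
1220.4585 IRD × 0.7922 = 966.8472237 MYR

966.85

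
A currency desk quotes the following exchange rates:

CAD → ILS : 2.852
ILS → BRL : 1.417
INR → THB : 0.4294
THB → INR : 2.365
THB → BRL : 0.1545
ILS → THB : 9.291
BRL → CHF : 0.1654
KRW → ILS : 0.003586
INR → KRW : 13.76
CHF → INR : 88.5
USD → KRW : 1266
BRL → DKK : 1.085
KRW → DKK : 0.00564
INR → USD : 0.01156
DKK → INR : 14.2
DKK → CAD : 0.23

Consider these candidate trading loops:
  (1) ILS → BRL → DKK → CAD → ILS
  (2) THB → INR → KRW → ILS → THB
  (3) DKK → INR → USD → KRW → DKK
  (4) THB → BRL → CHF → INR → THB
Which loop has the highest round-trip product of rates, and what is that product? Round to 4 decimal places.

1.1721

(1) 1.417 × 1.085 × 0.23 × 2.852 = 1.00850
(2) 2.365 × 13.76 × 0.003586 × 9.291 = 1.08423
(3) 14.2 × 0.01156 × 1266 × 0.00564 = 1.17208
(4) 0.1545 × 0.1654 × 88.5 × 0.4294 = 0.97111
Highest is cycle (3) at 1.1721 (>1, arbitrage).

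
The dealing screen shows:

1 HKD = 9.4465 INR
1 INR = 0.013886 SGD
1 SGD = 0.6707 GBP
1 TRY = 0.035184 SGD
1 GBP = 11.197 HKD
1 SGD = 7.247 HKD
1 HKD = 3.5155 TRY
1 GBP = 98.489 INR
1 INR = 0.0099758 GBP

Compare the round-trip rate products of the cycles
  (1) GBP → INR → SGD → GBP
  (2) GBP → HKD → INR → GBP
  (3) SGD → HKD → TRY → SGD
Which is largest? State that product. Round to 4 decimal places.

(1) 98.489 × 0.013886 × 0.6707 = 0.91726
(2) 11.197 × 9.4465 × 0.0099758 = 1.05516
(3) 7.247 × 3.5155 × 0.035184 = 0.89638
Highest is cycle (2) at 1.0552 (>1, arbitrage).

1.0552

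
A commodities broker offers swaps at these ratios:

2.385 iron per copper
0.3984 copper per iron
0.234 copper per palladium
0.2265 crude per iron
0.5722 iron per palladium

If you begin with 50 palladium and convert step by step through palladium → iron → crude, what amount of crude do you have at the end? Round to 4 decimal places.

6.4802

50 palladium × 0.5722 = 28.61 iron
28.61 iron × 0.2265 = 6.480165 crude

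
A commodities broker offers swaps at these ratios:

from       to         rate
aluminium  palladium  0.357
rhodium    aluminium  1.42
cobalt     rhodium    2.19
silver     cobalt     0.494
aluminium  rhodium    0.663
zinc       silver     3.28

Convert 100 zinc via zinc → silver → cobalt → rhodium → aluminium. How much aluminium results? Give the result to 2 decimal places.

100 zinc × 3.28 = 328 silver
328 silver × 0.494 = 162.032 cobalt
162.032 cobalt × 2.19 = 354.85008 rhodium
354.85008 rhodium × 1.42 = 503.8871136 aluminium

503.89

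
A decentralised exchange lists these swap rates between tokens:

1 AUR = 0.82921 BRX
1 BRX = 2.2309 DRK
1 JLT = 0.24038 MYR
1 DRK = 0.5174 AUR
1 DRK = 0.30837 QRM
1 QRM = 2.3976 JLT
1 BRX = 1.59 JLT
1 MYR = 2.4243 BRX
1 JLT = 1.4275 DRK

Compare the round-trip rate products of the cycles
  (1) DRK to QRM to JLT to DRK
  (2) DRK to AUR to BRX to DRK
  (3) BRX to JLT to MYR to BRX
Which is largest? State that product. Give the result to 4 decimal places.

1.0554

(1) 0.30837 × 2.3976 × 1.4275 = 1.05542
(2) 0.5174 × 0.82921 × 2.2309 = 0.95713
(3) 1.59 × 0.24038 × 2.4243 = 0.92658
Highest is cycle (1) at 1.0554 (>1, arbitrage).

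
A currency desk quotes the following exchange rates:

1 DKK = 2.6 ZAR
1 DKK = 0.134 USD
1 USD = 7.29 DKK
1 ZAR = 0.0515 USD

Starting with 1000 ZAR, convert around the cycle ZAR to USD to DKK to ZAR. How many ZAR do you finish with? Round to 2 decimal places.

1000 ZAR × 0.0515 = 51.5 USD
51.5 USD × 7.29 = 375.435 DKK
375.435 DKK × 2.6 = 976.131 ZAR

976.13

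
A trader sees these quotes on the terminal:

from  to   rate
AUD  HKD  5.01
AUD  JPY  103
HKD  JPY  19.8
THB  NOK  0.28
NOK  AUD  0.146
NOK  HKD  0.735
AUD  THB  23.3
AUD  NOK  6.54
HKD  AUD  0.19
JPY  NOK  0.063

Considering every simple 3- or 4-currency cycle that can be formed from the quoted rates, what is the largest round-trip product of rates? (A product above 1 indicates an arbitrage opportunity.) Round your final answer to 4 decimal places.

AUD→THB→NOK→AUD: 23.3 × 0.28 × 0.146 = 0.95250
AUD→JPY→NOK→AUD: 103 × 0.063 × 0.146 = 0.94739
HKD→JPY→NOK→HKD: 19.8 × 0.063 × 0.735 = 0.91684
HKD→AUD→NOK→HKD: 0.19 × 6.54 × 0.735 = 0.91331
HKD→JPY→NOK→AUD→HKD: 19.8 × 0.063 × 0.146 × 5.01 = 0.91242
HKD→AUD→THB→NOK→HKD: 0.19 × 23.3 × 0.28 × 0.735 = 0.91108
HKD→AUD→JPY→NOK→HKD: 0.19 × 103 × 0.063 × 0.735 = 0.90619
Maximum is AUD→THB→NOK→AUD at 0.9525; no arbitrage — every cycle loses value.

0.9525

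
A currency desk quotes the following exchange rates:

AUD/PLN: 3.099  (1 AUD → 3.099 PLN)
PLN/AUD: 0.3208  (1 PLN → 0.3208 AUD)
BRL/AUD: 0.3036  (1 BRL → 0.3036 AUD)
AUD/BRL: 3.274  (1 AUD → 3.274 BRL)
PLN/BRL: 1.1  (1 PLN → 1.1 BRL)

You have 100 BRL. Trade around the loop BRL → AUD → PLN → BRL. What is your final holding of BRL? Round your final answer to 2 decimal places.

100 BRL × 0.3036 = 30.36 AUD
30.36 AUD × 3.099 = 94.08564 PLN
94.08564 PLN × 1.1 = 103.494204 BRL

103.49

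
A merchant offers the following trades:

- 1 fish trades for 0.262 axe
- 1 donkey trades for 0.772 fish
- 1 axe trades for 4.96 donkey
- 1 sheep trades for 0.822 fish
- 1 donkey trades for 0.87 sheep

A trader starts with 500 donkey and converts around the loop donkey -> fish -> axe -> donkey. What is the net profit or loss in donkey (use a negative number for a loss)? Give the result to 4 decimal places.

1.6147

500 donkey × 0.772 = 386 fish
386 fish × 0.262 = 101.132 axe
101.132 axe × 4.96 = 501.61472 donkey
Net change: 501.61472 − 500 = 1.61472 donkey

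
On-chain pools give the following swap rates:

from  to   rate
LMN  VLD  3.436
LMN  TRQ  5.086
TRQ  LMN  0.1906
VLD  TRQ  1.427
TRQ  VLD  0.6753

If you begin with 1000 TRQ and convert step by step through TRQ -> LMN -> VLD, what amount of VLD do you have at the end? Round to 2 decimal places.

1000 TRQ × 0.1906 = 190.6 LMN
190.6 LMN × 3.436 = 654.9016 VLD

654.90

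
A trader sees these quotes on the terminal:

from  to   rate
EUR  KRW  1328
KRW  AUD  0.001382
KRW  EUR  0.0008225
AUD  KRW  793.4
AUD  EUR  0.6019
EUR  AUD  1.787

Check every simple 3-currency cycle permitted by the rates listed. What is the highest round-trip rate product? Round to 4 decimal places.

EUR→AUD→KRW→EUR: 1.787 × 793.4 × 0.0008225 = 1.16615
EUR→KRW→AUD→EUR: 1328 × 0.001382 × 0.6019 = 1.10466
Maximum is EUR→AUD→KRW→EUR at 1.1661; arbitrage exists.

1.1661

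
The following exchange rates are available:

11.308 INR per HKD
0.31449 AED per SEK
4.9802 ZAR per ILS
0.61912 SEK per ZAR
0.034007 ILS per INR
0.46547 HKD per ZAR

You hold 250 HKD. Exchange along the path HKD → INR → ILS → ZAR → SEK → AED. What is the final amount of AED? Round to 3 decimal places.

250 HKD × 11.308 = 2827 INR
2827 INR × 0.034007 = 96.137789 ILS
96.137789 ILS × 4.9802 = 478.7854167778 ZAR
478.7854167778 ZAR × 0.61912 = 296.425627235471536 SEK
296.425627235471536 SEK × 0.31449 = 93.22289550928344335664 AED

93.223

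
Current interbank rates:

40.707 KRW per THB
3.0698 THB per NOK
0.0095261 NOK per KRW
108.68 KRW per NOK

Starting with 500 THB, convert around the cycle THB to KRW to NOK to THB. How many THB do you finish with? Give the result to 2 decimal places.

500 THB × 40.707 = 20353.5 KRW
20353.5 KRW × 0.0095261 = 193.88947635 NOK
193.88947635 NOK × 3.0698 = 595.20191449923 THB

595.20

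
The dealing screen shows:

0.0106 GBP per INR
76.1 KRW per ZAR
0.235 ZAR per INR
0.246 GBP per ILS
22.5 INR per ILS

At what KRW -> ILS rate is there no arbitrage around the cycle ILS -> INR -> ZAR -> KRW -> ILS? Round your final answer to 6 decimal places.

0.002485

Known legs of the cycle: 22.5 × 0.235 × 76.1 = 402.37875
For no arbitrage the full-cycle product must be 1, so the missing rate is 1 / 402.37875 ≈ 0.00248522.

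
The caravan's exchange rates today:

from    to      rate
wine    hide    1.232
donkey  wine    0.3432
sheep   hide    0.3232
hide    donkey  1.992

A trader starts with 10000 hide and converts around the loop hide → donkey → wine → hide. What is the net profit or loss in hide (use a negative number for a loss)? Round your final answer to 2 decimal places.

10000 hide × 1.992 = 19920 donkey
19920 donkey × 0.3432 = 6836.544 wine
6836.544 wine × 1.232 = 8422.622208 hide
Net change: 8422.622208 − 10000 = -1577.377792 hide

-1577.38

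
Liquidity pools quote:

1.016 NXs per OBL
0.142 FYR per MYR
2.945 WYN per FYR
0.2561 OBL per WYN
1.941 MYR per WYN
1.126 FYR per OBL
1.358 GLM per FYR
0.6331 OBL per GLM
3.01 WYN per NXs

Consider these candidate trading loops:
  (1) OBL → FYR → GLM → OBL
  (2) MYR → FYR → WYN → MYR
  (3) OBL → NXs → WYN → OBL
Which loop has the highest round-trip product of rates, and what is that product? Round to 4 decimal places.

0.9681

(1) 1.126 × 1.358 × 0.6331 = 0.96808
(2) 0.142 × 2.945 × 1.941 = 0.81171
(3) 1.016 × 3.01 × 0.2561 = 0.78319
Highest is cycle (1) at 0.9681 (≤1, no arbitrage).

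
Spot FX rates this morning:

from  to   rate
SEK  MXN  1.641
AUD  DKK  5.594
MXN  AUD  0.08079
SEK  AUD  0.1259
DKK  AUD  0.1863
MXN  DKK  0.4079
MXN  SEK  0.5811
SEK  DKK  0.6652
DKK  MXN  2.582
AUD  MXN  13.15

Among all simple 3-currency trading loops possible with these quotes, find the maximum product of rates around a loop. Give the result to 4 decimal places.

AUD→DKK→MXN→AUD: 5.594 × 2.582 × 0.08079 = 1.16691
AUD→MXN→DKK→AUD: 13.15 × 0.4079 × 0.1863 = 0.99929
MXN→SEK→DKK→MXN: 0.5811 × 0.6652 × 2.582 = 0.99807
AUD→MXN→SEK→AUD: 13.15 × 0.5811 × 0.1259 = 0.96206
Maximum is AUD→DKK→MXN→AUD at 1.1669; arbitrage exists.

1.1669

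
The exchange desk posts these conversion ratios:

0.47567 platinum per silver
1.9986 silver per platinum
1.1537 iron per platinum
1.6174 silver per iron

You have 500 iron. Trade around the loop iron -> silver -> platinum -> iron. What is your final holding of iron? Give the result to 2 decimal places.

443.80

500 iron × 1.6174 = 808.7 silver
808.7 silver × 0.47567 = 384.674329 platinum
384.674329 platinum × 1.1537 = 443.7987733673 iron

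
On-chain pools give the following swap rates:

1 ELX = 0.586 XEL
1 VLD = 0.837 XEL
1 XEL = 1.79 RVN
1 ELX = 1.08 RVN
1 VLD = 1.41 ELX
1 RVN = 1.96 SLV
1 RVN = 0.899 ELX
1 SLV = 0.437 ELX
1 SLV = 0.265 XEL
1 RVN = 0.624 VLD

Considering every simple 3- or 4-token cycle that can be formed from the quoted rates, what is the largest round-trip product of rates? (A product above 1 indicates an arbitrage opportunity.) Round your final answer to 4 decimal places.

VLD→ELX→RVN→VLD: 1.41 × 1.08 × 0.624 = 0.95023
ELX→XEL→RVN→ELX: 0.586 × 1.79 × 0.899 = 0.94300
VLD→XEL→RVN→VLD: 0.837 × 1.79 × 0.624 = 0.93490
SLV→XEL→RVN→SLV: 0.265 × 1.79 × 1.96 = 0.92973
SLV→ELX→RVN→SLV: 0.437 × 1.08 × 1.96 = 0.92504
VLD→ELX→XEL→RVN→VLD: 1.41 × 0.586 × 1.79 × 0.624 = 0.92290
SLV→ELX→XEL→RVN→SLV: 0.437 × 0.586 × 1.79 × 1.96 = 0.89844
Maximum is VLD→ELX→RVN→VLD at 0.9502; no arbitrage — every cycle loses value.

0.9502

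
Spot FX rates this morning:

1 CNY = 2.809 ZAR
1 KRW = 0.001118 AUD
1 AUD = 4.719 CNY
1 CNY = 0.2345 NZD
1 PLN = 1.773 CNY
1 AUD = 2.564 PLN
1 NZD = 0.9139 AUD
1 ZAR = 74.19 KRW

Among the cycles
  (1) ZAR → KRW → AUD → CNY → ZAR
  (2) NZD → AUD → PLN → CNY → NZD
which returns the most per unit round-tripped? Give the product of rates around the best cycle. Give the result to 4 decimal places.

1.0995

(1) 74.19 × 0.001118 × 4.719 × 2.809 = 1.09948
(2) 0.9139 × 2.564 × 1.773 × 0.2345 = 0.97425
Highest is cycle (1) at 1.0995 (>1, arbitrage).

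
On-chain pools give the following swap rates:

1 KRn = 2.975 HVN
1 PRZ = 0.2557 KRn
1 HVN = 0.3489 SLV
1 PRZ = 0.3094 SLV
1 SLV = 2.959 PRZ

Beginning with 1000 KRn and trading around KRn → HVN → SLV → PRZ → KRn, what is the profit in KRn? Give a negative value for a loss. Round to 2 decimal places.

-214.65

1000 KRn × 2.975 = 2975 HVN
2975 HVN × 0.3489 = 1037.9775 SLV
1037.9775 SLV × 2.959 = 3071.3754225 PRZ
3071.3754225 PRZ × 0.2557 = 785.35069553325 KRn
Net change: 785.35069553325 − 1000 = -214.64930446675 KRn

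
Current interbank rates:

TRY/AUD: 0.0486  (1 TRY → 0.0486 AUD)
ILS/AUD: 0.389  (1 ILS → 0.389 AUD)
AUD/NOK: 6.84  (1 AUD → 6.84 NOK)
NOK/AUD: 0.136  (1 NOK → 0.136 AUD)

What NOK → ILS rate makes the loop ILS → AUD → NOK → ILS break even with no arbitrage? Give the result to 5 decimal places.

0.37583

Known legs of the cycle: 0.389 × 6.84 = 2.66076
For no arbitrage the full-cycle product must be 1, so the missing rate is 1 / 2.66076 ≈ 0.3758325.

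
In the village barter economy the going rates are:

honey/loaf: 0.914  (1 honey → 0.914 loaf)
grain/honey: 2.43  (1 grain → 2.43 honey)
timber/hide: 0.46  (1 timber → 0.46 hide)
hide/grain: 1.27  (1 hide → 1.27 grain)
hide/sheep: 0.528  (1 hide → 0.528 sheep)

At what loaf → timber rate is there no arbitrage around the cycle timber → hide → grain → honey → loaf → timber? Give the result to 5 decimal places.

0.77070

Known legs of the cycle: 0.46 × 1.27 × 2.43 × 0.914 = 1.297519884
For no arbitrage the full-cycle product must be 1, so the missing rate is 1 / 1.297519884 ≈ 0.7707011.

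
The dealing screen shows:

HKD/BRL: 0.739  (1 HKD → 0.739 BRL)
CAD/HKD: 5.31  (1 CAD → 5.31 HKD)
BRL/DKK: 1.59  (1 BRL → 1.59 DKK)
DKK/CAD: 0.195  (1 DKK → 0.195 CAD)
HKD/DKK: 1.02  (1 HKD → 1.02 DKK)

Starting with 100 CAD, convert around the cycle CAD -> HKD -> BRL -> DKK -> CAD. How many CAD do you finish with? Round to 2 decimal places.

121.67

100 CAD × 5.31 = 531 HKD
531 HKD × 0.739 = 392.409 BRL
392.409 BRL × 1.59 = 623.93031 DKK
623.93031 DKK × 0.195 = 121.66641045 CAD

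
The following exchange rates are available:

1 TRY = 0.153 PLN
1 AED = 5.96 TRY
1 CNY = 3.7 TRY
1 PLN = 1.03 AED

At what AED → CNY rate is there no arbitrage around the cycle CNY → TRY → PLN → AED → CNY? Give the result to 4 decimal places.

1.7150

Known legs of the cycle: 3.7 × 0.153 × 1.03 = 0.583083
For no arbitrage the full-cycle product must be 1, so the missing rate is 1 / 0.583083 ≈ 1.715022.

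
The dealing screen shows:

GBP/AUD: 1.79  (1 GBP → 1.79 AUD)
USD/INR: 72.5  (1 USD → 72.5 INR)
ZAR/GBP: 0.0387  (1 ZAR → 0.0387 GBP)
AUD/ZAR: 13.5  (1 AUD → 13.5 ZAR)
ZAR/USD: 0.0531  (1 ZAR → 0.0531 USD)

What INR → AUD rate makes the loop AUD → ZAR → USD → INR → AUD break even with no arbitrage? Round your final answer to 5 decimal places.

0.01924

Known legs of the cycle: 13.5 × 0.0531 × 72.5 = 51.971625
For no arbitrage the full-cycle product must be 1, so the missing rate is 1 / 51.971625 ≈ 0.0192413.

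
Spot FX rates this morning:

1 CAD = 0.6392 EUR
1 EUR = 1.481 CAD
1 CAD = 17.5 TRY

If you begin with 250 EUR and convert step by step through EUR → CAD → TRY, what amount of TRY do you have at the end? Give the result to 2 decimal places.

250 EUR × 1.481 = 370.25 CAD
370.25 CAD × 17.5 = 6479.375 TRY

6479.38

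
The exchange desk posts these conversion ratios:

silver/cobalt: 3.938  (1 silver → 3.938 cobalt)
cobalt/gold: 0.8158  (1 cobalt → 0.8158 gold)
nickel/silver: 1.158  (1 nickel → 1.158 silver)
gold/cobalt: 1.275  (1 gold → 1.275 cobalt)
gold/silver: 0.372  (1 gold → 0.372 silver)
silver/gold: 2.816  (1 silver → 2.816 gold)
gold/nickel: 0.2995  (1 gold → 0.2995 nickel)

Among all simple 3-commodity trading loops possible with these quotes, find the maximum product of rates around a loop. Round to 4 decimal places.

silver→cobalt→gold→silver: 3.938 × 0.8158 × 0.372 = 1.19509
silver→gold→nickel→silver: 2.816 × 0.2995 × 1.158 = 0.97665
Maximum is silver→cobalt→gold→silver at 1.1951; arbitrage exists.

1.1951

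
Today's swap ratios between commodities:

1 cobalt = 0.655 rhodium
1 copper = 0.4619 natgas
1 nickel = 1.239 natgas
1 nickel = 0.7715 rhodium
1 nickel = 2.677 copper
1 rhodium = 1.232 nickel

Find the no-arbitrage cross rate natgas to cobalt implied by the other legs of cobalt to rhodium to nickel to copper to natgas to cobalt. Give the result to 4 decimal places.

Known legs of the cycle: 0.655 × 1.232 × 2.677 × 0.4619 = 0.997811123848
For no arbitrage the full-cycle product must be 1, so the missing rate is 1 / 0.997811123848 ≈ 1.002194.

1.0022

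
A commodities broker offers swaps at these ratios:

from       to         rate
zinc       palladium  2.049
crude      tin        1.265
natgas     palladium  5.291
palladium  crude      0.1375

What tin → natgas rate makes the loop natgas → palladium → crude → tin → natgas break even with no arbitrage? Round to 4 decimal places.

Known legs of the cycle: 5.291 × 0.1375 × 1.265 = 0.9203033125
For no arbitrage the full-cycle product must be 1, so the missing rate is 1 / 0.9203033125 ≈ 1.086598.

1.0866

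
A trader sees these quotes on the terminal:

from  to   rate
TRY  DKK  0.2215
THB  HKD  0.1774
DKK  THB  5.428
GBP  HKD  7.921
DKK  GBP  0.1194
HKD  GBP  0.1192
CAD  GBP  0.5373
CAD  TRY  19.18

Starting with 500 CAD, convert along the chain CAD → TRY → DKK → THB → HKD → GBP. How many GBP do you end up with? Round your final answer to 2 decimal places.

243.82

500 CAD × 19.18 = 9590 TRY
9590 TRY × 0.2215 = 2124.185 DKK
2124.185 DKK × 5.428 = 11530.07618 THB
11530.07618 THB × 0.1774 = 2045.435514332 HKD
2045.435514332 HKD × 0.1192 = 243.8159133083744 GBP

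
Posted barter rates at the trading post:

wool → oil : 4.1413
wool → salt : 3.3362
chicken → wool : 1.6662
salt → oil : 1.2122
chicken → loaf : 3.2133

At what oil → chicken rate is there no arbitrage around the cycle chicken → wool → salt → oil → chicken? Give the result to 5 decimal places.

0.14840

Known legs of the cycle: 1.6662 × 3.3362 × 1.2122 = 6.738348800568
For no arbitrage the full-cycle product must be 1, so the missing rate is 1 / 6.738348800568 ≈ 0.1484043.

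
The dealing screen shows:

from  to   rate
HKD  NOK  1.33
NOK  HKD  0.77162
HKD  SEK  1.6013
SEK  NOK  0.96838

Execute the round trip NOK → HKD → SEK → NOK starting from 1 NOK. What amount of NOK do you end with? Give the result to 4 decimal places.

1 NOK × 0.77162 = 0.77162 HKD
0.77162 HKD × 1.6013 = 1.235595106 SEK
1.235595106 SEK × 0.96838 = 1.19652558874828 NOK

1.1965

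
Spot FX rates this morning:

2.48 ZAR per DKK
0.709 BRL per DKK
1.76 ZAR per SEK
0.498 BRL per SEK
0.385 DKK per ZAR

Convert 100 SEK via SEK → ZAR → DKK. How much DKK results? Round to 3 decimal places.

67.760

100 SEK × 1.76 = 176 ZAR
176 ZAR × 0.385 = 67.76 DKK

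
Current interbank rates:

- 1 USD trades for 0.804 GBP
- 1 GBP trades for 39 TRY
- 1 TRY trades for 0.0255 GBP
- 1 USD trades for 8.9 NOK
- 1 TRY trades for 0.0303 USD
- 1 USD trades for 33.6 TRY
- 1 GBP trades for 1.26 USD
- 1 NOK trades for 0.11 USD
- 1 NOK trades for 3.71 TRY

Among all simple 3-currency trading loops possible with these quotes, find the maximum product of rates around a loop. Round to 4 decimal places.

USD→TRY→GBP→USD: 33.6 × 0.0255 × 1.26 = 1.07957
USD→NOK→TRY→USD: 8.9 × 3.71 × 0.0303 = 1.00048
USD→GBP→TRY→USD: 0.804 × 39 × 0.0303 = 0.95009
Maximum is USD→TRY→GBP→USD at 1.0796; arbitrage exists.

1.0796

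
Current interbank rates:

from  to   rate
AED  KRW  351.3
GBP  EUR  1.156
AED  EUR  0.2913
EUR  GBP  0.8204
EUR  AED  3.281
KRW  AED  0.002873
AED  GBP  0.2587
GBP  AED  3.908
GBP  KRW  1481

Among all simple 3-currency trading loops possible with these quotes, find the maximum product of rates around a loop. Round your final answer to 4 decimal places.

1.1007

KRW→AED→GBP→KRW: 0.002873 × 0.2587 × 1481 = 1.10075
EUR→AED→GBP→EUR: 3.281 × 0.2587 × 1.156 = 0.98121
EUR→GBP→AED→EUR: 0.8204 × 3.908 × 0.2913 = 0.93394
Maximum is KRW→AED→GBP→KRW at 1.1007; arbitrage exists.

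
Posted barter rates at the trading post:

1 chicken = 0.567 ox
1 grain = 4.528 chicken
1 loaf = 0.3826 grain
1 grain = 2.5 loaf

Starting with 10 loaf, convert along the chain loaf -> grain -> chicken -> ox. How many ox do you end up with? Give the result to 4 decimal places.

9.8228

10 loaf × 0.3826 = 3.826 grain
3.826 grain × 4.528 = 17.324128 chicken
17.324128 chicken × 0.567 = 9.822780576 ox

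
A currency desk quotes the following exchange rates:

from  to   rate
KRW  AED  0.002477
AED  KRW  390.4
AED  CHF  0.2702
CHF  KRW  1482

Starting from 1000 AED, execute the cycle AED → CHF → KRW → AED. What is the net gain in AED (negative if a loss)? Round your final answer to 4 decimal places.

-8.1190

1000 AED × 0.2702 = 270.2 CHF
270.2 CHF × 1482 = 400436.4 KRW
400436.4 KRW × 0.002477 = 991.8809628 AED
Net change: 991.8809628 − 1000 = -8.1190372 AED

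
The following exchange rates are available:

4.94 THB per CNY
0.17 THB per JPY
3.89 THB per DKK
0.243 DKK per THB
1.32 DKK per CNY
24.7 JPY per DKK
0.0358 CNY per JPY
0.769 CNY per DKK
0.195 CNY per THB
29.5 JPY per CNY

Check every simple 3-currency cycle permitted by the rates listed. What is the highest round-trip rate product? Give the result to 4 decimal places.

1.1672

DKK→JPY→CNY→DKK: 24.7 × 0.0358 × 1.32 = 1.16722
DKK→JPY→THB→DKK: 24.7 × 0.17 × 0.243 = 1.02036
DKK→THB→CNY→DKK: 3.89 × 0.195 × 1.32 = 1.00129
JPY→THB→CNY→JPY: 0.17 × 0.195 × 29.5 = 0.97793
DKK→CNY→THB→DKK: 0.769 × 4.94 × 0.243 = 0.92312
Maximum is DKK→JPY→CNY→DKK at 1.1672; arbitrage exists.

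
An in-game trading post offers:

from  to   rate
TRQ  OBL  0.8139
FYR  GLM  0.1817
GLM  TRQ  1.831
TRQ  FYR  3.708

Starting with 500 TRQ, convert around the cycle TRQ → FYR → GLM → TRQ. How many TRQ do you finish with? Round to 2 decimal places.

616.81

500 TRQ × 3.708 = 1854 FYR
1854 FYR × 0.1817 = 336.8718 GLM
336.8718 GLM × 1.831 = 616.8122658 TRQ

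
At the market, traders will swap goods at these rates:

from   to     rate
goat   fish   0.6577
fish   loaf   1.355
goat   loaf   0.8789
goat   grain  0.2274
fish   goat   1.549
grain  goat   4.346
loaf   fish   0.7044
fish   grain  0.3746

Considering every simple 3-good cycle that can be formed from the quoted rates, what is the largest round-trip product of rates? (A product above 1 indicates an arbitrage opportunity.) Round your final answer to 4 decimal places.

goat→fish→grain→goat: 0.6577 × 0.3746 × 4.346 = 1.07074
goat→loaf→fish→goat: 0.8789 × 0.7044 × 1.549 = 0.95898
Maximum is goat→fish→grain→goat at 1.0707; arbitrage exists.

1.0707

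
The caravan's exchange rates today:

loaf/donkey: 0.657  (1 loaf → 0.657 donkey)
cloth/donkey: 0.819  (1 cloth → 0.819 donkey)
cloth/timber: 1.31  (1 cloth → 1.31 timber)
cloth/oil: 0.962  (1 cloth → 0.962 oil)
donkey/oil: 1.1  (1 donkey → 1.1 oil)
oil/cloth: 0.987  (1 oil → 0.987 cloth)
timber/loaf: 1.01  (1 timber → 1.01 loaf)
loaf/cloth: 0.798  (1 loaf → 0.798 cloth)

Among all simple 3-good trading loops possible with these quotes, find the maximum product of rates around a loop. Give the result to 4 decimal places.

1.0558

cloth→timber→loaf→cloth: 1.31 × 1.01 × 0.798 = 1.05583
donkey→oil→cloth→donkey: 1.1 × 0.987 × 0.819 = 0.88919
Maximum is cloth→timber→loaf→cloth at 1.0558; arbitrage exists.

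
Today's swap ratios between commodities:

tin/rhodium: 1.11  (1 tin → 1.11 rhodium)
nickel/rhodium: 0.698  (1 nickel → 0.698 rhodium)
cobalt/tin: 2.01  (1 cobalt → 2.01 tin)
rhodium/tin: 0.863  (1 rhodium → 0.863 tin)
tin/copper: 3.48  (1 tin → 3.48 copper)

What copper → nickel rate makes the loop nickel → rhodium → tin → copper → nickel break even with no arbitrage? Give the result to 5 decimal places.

Known legs of the cycle: 0.698 × 0.863 × 3.48 = 2.09626152
For no arbitrage the full-cycle product must be 1, so the missing rate is 1 / 2.09626152 ≈ 0.4770397.

0.47704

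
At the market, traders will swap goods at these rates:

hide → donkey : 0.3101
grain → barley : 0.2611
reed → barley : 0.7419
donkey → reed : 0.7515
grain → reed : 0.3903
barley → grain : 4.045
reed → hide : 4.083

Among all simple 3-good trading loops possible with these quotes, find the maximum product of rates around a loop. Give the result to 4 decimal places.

1.1713

grain→reed→barley→grain: 0.3903 × 0.7419 × 4.045 = 1.17128
hide→donkey→reed→hide: 0.3101 × 0.7515 × 4.083 = 0.95150
Maximum is grain→reed→barley→grain at 1.1713; arbitrage exists.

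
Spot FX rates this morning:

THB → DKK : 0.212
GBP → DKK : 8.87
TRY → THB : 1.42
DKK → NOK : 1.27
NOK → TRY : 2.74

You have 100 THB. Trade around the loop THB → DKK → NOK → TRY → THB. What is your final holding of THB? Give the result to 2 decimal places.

100 THB × 0.212 = 21.2 DKK
21.2 DKK × 1.27 = 26.924 NOK
26.924 NOK × 2.74 = 73.77176 TRY
73.77176 TRY × 1.42 = 104.7558992 THB

104.76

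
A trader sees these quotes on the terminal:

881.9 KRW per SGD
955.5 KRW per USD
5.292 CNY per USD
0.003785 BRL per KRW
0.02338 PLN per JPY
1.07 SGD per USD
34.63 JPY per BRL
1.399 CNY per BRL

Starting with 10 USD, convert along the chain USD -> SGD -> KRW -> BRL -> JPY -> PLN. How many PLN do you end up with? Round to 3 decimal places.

10 USD × 1.07 = 10.7 SGD
10.7 SGD × 881.9 = 9436.33 KRW
9436.33 KRW × 0.003785 = 35.71650905 BRL
35.71650905 BRL × 34.63 = 1236.8627084015 JPY
1236.8627084015 JPY × 0.02338 = 28.91785012242707 PLN

28.918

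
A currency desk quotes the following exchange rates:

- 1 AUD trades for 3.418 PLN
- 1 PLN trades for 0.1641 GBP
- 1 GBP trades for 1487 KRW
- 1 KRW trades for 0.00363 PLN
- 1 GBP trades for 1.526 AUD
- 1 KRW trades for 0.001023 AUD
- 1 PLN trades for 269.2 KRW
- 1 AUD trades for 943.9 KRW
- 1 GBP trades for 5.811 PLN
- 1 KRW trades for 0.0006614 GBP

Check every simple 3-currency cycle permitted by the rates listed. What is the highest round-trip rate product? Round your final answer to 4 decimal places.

GBP→PLN→KRW→GBP: 5.811 × 269.2 × 0.0006614 = 1.03464
GBP→AUD→KRW→GBP: 1.526 × 943.9 × 0.0006614 = 0.95267
KRW→AUD→PLN→KRW: 0.001023 × 3.418 × 269.2 = 0.94129
GBP→KRW→PLN→GBP: 1487 × 0.00363 × 0.1641 = 0.88578
GBP→AUD→PLN→GBP: 1.526 × 3.418 × 0.1641 = 0.85592
Maximum is GBP→PLN→KRW→GBP at 1.0346; arbitrage exists.

1.0346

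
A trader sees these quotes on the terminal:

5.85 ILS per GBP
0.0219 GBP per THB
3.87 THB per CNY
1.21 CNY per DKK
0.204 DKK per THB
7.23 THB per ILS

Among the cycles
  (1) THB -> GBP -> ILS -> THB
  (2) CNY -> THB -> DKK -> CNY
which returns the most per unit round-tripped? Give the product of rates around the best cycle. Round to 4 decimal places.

0.9553

(1) 0.0219 × 5.85 × 7.23 = 0.92627
(2) 3.87 × 0.204 × 1.21 = 0.95527
Highest is cycle (2) at 0.9553 (≤1, no arbitrage).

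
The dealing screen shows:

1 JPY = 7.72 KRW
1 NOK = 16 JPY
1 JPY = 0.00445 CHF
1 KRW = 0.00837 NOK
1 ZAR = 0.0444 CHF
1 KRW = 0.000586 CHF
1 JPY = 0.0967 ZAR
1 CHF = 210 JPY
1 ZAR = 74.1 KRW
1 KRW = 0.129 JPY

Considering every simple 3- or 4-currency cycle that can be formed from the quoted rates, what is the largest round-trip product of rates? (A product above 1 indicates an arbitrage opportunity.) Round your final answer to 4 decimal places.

1.0339

KRW→NOK→JPY→KRW: 0.00837 × 16 × 7.72 = 1.03386
KRW→NOK→JPY→ZAR→KRW: 0.00837 × 16 × 0.0967 × 74.1 = 0.95960
KRW→CHF→JPY→KRW: 0.000586 × 210 × 7.72 = 0.95002
KRW→JPY→ZAR→KRW: 0.129 × 0.0967 × 74.1 = 0.92435
JPY→ZAR→CHF→JPY: 0.0967 × 0.0444 × 210 = 0.90163
KRW→CHF→JPY→ZAR→KRW: 0.000586 × 210 × 0.0967 × 74.1 = 0.88178
Maximum is KRW→NOK→JPY→KRW at 1.0339; arbitrage exists.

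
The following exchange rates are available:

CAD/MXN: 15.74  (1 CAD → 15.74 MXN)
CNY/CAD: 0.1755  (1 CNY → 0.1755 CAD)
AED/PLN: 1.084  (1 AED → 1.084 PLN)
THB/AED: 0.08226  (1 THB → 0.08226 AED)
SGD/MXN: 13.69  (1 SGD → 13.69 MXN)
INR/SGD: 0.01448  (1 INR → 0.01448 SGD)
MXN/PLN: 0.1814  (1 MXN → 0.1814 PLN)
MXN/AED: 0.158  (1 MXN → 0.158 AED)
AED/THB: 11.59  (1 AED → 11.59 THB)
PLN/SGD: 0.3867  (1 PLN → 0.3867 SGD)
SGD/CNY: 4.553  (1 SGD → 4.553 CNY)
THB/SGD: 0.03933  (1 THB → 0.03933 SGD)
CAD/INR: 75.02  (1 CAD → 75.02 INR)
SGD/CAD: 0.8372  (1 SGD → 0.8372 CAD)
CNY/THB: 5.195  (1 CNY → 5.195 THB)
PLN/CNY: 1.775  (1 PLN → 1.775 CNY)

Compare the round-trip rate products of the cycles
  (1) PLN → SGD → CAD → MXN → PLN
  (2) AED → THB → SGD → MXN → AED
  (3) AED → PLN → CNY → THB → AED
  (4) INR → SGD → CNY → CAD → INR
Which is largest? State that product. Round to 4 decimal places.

0.9860

(1) 0.3867 × 0.8372 × 15.74 × 0.1814 = 0.92437
(2) 11.59 × 0.03933 × 13.69 × 0.158 = 0.98598
(3) 1.084 × 1.775 × 5.195 × 0.08226 = 0.82225
(4) 0.01448 × 4.553 × 0.1755 × 75.02 = 0.86800
Highest is cycle (2) at 0.9860 (≤1, no arbitrage).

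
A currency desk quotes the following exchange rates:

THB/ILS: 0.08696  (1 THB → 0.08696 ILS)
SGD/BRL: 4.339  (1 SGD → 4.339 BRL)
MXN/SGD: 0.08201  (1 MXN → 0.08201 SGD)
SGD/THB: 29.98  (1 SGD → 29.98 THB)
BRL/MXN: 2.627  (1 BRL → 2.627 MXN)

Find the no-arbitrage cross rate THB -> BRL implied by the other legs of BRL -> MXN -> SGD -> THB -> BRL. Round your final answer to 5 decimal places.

Known legs of the cycle: 2.627 × 0.08201 × 29.98 = 6.4588992946
For no arbitrage the full-cycle product must be 1, so the missing rate is 1 / 6.4588992946 ≈ 0.1548251.

0.15483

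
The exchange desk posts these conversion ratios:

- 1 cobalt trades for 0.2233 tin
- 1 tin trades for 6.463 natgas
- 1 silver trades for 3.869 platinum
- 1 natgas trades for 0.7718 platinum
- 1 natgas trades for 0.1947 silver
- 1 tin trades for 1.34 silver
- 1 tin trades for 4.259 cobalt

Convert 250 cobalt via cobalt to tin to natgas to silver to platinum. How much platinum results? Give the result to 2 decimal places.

271.79

250 cobalt × 0.2233 = 55.825 tin
55.825 tin × 6.463 = 360.796975 natgas
360.796975 natgas × 0.1947 = 70.2471710325 silver
70.2471710325 silver × 3.869 = 271.7863047247425 platinum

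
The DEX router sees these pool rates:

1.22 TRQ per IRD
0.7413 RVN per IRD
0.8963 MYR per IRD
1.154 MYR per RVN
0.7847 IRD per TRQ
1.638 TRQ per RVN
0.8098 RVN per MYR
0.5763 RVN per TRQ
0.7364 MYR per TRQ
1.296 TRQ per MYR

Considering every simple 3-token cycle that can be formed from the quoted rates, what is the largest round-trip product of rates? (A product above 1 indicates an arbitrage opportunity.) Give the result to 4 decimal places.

0.9768

MYR→RVN→TRQ→MYR: 0.8098 × 1.638 × 0.7364 = 0.97680
IRD→RVN→TRQ→IRD: 0.7413 × 1.638 × 0.7847 = 0.95282
IRD→MYR→TRQ→IRD: 0.8963 × 1.296 × 0.7847 = 0.91151
MYR→TRQ→RVN→MYR: 1.296 × 0.5763 × 1.154 = 0.86191
Maximum is MYR→RVN→TRQ→MYR at 0.9768; no arbitrage — every cycle loses value.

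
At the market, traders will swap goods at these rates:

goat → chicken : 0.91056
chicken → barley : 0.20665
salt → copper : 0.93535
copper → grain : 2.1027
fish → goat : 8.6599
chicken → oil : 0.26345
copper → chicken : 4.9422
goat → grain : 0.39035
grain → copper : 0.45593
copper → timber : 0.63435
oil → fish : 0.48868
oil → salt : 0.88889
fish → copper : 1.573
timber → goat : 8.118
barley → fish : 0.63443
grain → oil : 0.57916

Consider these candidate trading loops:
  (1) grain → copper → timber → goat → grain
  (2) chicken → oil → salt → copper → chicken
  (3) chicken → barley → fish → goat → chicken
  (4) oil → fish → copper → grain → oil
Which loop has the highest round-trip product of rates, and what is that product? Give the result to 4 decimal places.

(1) 0.45593 × 0.63435 × 8.118 × 0.39035 = 0.91650
(2) 0.26345 × 0.88889 × 0.93535 × 4.9422 = 1.08253
(3) 0.20665 × 0.63443 × 8.6599 × 0.91056 = 1.03381
(4) 0.48868 × 1.573 × 2.1027 × 0.57916 = 0.93611
Highest is cycle (2) at 1.0825 (>1, arbitrage).

1.0825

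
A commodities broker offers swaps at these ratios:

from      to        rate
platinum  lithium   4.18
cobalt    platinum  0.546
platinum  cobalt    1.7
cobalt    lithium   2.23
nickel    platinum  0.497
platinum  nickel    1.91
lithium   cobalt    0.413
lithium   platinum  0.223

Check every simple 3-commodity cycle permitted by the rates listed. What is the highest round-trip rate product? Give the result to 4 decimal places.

platinum→lithium→cobalt→platinum: 4.18 × 0.413 × 0.546 = 0.94258
platinum→cobalt→lithium→platinum: 1.7 × 2.23 × 0.223 = 0.84539
Maximum is platinum→lithium→cobalt→platinum at 0.9426; no arbitrage — every cycle loses value.

0.9426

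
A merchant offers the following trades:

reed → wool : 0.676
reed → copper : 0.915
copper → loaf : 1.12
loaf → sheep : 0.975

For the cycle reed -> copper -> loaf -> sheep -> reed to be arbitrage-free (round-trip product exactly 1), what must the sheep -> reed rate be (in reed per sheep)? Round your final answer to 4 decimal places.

Known legs of the cycle: 0.915 × 1.12 × 0.975 = 0.99918
For no arbitrage the full-cycle product must be 1, so the missing rate is 1 / 0.99918 ≈ 1.000821.

1.0008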